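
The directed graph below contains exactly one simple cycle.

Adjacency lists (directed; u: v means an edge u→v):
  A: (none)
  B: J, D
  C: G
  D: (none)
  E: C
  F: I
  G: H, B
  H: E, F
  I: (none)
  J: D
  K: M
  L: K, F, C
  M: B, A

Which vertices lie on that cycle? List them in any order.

C, E, G, H

DFS with gray/black marking from C:
C gray
  G gray
    H gray
      E gray
        E→C: C is gray → back edge
Back edge closes the cycle C → G → H → E → C; its vertices are {C, E, G, H}.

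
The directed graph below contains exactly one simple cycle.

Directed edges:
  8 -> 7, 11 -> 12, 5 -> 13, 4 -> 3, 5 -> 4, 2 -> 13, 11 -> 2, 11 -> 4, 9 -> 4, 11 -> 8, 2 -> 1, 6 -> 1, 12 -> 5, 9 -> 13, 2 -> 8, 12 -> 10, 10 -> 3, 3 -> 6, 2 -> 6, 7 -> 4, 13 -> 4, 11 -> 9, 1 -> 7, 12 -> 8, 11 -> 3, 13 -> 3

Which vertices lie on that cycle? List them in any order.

DFS with gray/black marking from 6:
6 gray
  1 gray
    7 gray
      4 gray
        3 gray
          3→6: 6 is gray → back edge
Back edge closes the cycle 6 → 1 → 7 → 4 → 3 → 6; its vertices are {1, 3, 4, 6, 7}.

1, 3, 4, 6, 7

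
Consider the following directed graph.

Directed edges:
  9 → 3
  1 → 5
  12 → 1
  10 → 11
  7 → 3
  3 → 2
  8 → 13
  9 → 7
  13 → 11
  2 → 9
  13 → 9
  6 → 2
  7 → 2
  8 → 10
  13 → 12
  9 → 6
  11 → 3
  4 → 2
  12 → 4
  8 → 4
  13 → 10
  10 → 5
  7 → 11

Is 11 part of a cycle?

Yes

11 is on a cycle iff 11 can reach itself via ≥1 edge.
11 → 3 → 2 → 9 → 7 → 11 — yes.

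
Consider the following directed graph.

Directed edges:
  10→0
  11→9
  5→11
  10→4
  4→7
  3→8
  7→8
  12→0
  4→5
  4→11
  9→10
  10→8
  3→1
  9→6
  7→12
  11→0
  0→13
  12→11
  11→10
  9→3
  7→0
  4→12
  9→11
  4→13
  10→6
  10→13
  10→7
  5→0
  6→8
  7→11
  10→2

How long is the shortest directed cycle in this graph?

2

For each vertex v, BFS finds the shortest path from v back to v.
The shortest such closed walk is 9 → 11 → 9, length 2.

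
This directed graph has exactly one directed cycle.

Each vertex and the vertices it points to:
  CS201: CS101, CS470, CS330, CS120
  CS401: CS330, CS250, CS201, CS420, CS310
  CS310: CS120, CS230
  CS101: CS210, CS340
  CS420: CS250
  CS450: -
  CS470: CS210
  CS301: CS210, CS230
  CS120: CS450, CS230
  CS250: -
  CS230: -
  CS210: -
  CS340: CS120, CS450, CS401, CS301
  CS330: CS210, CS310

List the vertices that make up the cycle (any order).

CS101, CS201, CS340, CS401

DFS with gray/black marking from CS401:
CS401 gray
  CS330 gray
    CS210 gray
    CS210 black
    CS310 gray
      CS120 gray
        CS450 gray
        CS450 black
        CS230 gray
        CS230 black
      CS120 black
      CS310→CS230: CS230 black — skip
    CS310 black
  CS330 black
  CS250 gray
  CS250 black
  CS201 gray
    CS101 gray
      CS101→CS210: CS210 black — skip
      CS340 gray
        CS340→CS120: CS120 black — skip
        CS340→CS450: CS450 black — skip
        CS340→CS401: CS401 is gray → back edge
Back edge closes the cycle CS401 → CS201 → CS101 → CS340 → CS401; its vertices are {CS101, CS201, CS340, CS401}.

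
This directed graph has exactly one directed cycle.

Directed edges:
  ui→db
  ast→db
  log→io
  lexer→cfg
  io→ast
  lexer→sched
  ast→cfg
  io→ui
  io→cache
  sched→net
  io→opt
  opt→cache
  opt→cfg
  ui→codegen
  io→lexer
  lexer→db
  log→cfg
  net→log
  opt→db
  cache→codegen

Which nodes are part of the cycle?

io, log, net, lexer, sched

DFS with gray/black marking from io:
io gray
  opt gray
    cache gray
      codegen gray
      codegen black
    cache black
    db gray
    db black
    cfg gray
    cfg black
  opt black
  io→cache: cache black — skip
  ui gray
    ui→codegen: codegen black — skip
    ui→db: db black — skip
  ui black
  ast gray
    ast→cfg: cfg black — skip
    ast→db: db black — skip
  ast black
  lexer gray
    sched gray
      net gray
        log gray
          log→io: io is gray → back edge
Back edge closes the cycle io → lexer → sched → net → log → io; its vertices are {io, log, net, lexer, sched}.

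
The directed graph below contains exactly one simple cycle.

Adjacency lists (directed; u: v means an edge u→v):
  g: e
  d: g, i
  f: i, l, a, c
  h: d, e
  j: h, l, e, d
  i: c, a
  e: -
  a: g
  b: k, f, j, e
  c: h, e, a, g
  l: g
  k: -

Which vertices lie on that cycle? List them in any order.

c, d, h, i

DFS with gray/black marking from i:
i gray
  c gray
    h gray
      d gray
        g gray
          e gray
          e black
        g black
        d→i: i is gray → back edge
Back edge closes the cycle i → c → h → d → i; its vertices are {c, d, h, i}.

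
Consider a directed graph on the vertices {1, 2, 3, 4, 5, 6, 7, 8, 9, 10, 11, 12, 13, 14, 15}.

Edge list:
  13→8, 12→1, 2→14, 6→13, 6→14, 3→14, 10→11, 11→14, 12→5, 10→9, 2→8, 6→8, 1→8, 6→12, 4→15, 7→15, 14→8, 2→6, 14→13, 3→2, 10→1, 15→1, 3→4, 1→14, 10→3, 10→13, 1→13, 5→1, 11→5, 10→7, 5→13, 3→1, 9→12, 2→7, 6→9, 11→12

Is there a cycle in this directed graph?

No

DFS with white/gray/black marking, starting from 2:
2 gray
  8 gray
  8 black
  6 gray
    14 gray
      13 gray
        13→8: 8 black — skip
      13 black
      14→8: 8 black — skip
    14 black
    12 gray
      1 gray
        1→13: 13 black — skip
        1→14: 14 black — skip
        1→8: 8 black — skip
      1 black
      5 gray
        5→13: 13 black — skip
        5→1: 1 black — skip
      5 black
    12 black
    6→13: 13 black — skip
    6→8: 8 black — skip
    9 gray
      9→12: 12 black — skip
    9 black
  6 black
  2→14: 14 black — skip
  7 gray
    15 gray
      15→1: 1 black — skip
    15 black
  7 black
2 black
3 gray
  4 gray
    4→15: 15 black — skip
  4 black
  3→14: 14 black — skip
  3→2: 2 black — skip
  3→1: 1 black — skip
3 black
10 gray
  10→3: 3 black — skip
  10→13: 13 black — skip
  10→1: 1 black — skip
  11 gray
    11→14: 14 black — skip
    11→12: 12 black — skip
    11→5: 5 black — skip
  11 black
  10→7: 7 black — skip
  10→9: 9 black — skip
10 black
Every edge goes to a white or black vertex — no back edge, so the graph is acyclic.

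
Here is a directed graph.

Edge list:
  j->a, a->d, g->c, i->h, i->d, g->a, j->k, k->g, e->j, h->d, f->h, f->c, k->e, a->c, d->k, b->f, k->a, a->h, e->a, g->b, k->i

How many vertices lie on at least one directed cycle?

A vertex is on a directed cycle iff it belongs to a strongly connected component of size ≥ 2 (or has a self-loop).
The vertices on cycles are {a, b, d, e, f, g, h, i, j, k} — 10 in total.

10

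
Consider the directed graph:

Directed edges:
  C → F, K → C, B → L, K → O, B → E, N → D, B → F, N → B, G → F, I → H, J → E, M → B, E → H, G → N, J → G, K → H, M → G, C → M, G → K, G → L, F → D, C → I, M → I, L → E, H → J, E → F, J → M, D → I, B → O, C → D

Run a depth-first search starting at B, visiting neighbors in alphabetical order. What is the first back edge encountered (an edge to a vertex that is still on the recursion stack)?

J->E

DFS from B (visiting neighbors in alphabetical order); mark gray on enter, black on exit:
B gray
  E gray
    F gray
      D gray
        I gray
          H gray
            J gray
              J→E: E is gray → back edge
First back edge: J → E.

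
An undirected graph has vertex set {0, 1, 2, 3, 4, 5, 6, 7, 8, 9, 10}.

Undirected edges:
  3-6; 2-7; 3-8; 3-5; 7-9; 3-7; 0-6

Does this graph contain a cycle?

No

DFS, tracking each vertex's parent; an edge to a visited non-parent vertex closes a cycle.
Start from 9:
visit 9 (parent –)
  visit 7 (parent 9)
    visit 2 (parent 7)
      2–7: parent, skip
    7–9: parent, skip
    visit 3 (parent 7)
      visit 6 (parent 3)
        6–3: parent, skip
        visit 0 (parent 6)
          0–6: parent, skip
      3–7: parent, skip
      visit 5 (parent 3)
        5–3: parent, skip
      visit 8 (parent 3)
        8–3: parent, skip
visit 1 (parent –)
visit 4 (parent –)
visit 10 (parent –)
No non-parent visited neighbor found — the graph is a forest.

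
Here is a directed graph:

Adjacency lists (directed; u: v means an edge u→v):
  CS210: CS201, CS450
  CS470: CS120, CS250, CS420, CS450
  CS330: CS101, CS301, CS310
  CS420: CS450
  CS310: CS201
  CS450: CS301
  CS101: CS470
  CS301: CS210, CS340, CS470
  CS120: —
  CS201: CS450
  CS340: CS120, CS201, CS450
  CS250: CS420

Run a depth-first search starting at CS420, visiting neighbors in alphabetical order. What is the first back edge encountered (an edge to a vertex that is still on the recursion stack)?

CS201->CS450

DFS from CS420 (visiting neighbors in alphabetical order); mark gray on enter, black on exit:
CS420 gray
  CS450 gray
    CS301 gray
      CS210 gray
        CS201 gray
          CS201→CS450: CS450 is gray → back edge
First back edge: CS201 → CS450.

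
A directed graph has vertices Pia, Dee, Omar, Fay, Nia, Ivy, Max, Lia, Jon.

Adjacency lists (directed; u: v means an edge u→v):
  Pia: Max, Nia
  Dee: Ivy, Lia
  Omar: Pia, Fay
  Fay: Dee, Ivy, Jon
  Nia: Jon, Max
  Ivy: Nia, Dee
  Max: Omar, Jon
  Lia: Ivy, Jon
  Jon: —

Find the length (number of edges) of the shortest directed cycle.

2

For each vertex v, BFS finds the shortest path from v back to v.
The shortest such closed walk is Ivy → Dee → Ivy, length 2.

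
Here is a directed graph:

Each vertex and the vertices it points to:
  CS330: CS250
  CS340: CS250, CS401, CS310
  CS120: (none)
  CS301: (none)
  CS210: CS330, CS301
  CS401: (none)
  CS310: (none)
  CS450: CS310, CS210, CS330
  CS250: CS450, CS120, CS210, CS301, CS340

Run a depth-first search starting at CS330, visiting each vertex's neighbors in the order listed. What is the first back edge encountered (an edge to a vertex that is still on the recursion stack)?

CS210→CS330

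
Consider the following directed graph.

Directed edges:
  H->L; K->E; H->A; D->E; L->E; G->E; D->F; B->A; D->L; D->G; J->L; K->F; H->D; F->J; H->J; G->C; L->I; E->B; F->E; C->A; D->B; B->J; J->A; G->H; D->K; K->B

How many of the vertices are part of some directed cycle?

A vertex is on a directed cycle iff it belongs to a strongly connected component of size ≥ 2 (or has a self-loop).
The vertices on cycles are {B, D, E, G, H, J, L} — 7 in total.

7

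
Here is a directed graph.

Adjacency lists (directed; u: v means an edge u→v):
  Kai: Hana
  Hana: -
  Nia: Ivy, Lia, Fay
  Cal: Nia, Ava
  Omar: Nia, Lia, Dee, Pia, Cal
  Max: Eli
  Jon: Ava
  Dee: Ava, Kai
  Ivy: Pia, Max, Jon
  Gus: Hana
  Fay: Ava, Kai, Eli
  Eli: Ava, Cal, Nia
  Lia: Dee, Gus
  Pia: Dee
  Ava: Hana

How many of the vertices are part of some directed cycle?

A vertex is on a directed cycle iff it belongs to a strongly connected component of size ≥ 2 (or has a self-loop).
The vertices on cycles are {Cal, Eli, Fay, Ivy, Max, Nia} — 6 in total.

6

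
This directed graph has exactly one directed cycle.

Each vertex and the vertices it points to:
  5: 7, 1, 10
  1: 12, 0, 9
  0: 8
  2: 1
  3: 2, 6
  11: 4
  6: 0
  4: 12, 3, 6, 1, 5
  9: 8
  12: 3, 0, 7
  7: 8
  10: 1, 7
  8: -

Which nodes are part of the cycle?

DFS with gray/black marking from 3:
3 gray
  2 gray
    1 gray
      12 gray
        12→3: 3 is gray → back edge
Back edge closes the cycle 3 → 2 → 1 → 12 → 3; its vertices are {1, 2, 3, 12}.

1, 2, 3, 12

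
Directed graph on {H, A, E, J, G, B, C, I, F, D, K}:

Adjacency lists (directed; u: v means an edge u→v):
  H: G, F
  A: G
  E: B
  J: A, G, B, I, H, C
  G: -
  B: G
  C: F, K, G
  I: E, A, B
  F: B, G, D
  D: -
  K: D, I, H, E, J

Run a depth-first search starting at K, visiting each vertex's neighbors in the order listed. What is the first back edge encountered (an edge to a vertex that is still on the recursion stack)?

C→K

DFS from K (visiting each vertex's neighbors in the order listed); mark gray on enter, black on exit:
K gray
  D gray
  D black
  I gray
    E gray
      B gray
        G gray
        G black
      B black
    E black
    A gray
      A→G: G black — skip
    A black
    I→B: B black — skip
  I black
  H gray
    H→G: G black — skip
    F gray
      F→B: B black — skip
      F→G: G black — skip
      F→D: D black — skip
    F black
  H black
  K→E: E black — skip
  J gray
    J→A: A black — skip
    J→G: G black — skip
    J→B: B black — skip
    J→I: I black — skip
    J→H: H black — skip
    C gray
      C→F: F black — skip
      C→K: K is gray → back edge
First back edge: C → K.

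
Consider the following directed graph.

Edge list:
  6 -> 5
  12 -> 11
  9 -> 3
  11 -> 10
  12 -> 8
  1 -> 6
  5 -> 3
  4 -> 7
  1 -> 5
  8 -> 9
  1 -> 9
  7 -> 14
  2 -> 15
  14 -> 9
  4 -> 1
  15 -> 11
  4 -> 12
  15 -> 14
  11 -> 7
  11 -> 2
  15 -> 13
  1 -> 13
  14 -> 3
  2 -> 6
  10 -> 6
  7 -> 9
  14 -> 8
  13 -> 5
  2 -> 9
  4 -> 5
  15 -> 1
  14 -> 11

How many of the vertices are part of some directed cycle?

A vertex is on a directed cycle iff it belongs to a strongly connected component of size ≥ 2 (or has a self-loop).
The vertices on cycles are {2, 7, 11, 14, 15} — 5 in total.

5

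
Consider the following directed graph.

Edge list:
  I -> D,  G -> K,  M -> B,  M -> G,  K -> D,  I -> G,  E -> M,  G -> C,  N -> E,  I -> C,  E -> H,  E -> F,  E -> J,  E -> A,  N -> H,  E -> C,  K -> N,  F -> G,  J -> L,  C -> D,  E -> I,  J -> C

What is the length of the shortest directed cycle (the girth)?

5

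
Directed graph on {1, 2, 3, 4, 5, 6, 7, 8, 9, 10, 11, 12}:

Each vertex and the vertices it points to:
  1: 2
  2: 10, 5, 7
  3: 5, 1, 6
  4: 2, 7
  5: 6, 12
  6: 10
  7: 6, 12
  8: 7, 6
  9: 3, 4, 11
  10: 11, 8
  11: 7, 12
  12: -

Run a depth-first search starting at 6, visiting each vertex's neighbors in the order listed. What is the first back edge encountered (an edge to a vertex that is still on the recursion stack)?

7->6

DFS from 6 (visiting each vertex's neighbors in the order listed); mark gray on enter, black on exit:
6 gray
  10 gray
    11 gray
      7 gray
        7→6: 6 is gray → back edge
First back edge: 7 → 6.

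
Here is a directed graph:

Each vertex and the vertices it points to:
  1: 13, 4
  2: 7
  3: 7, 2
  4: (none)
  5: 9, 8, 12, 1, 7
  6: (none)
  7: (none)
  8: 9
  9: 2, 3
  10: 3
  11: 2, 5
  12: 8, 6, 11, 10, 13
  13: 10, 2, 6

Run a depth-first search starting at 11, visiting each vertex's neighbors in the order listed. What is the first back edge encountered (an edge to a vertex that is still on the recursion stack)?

DFS from 11 (visiting each vertex's neighbors in the order listed); mark gray on enter, black on exit:
11 gray
  2 gray
    7 gray
    7 black
  2 black
  5 gray
    9 gray
      9→2: 2 black — skip
      3 gray
        3→7: 7 black — skip
        3→2: 2 black — skip
      3 black
    9 black
    8 gray
      8→9: 9 black — skip
    8 black
    12 gray
      12→8: 8 black — skip
      6 gray
      6 black
      12→11: 11 is gray → back edge
First back edge: 12 → 11.

12->11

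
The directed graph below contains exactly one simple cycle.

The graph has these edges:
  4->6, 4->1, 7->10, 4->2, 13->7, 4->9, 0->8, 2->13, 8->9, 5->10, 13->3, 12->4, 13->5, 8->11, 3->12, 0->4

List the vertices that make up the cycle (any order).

2, 3, 4, 12, 13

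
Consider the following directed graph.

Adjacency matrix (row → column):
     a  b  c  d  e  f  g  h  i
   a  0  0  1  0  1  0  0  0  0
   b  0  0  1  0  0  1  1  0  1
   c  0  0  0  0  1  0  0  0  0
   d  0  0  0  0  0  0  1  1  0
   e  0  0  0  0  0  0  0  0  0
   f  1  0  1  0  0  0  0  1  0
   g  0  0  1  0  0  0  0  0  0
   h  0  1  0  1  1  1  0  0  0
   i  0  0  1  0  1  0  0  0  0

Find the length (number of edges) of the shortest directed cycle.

2

For each vertex v, BFS finds the shortest path from v back to v.
The shortest such closed walk is h → f → h, length 2.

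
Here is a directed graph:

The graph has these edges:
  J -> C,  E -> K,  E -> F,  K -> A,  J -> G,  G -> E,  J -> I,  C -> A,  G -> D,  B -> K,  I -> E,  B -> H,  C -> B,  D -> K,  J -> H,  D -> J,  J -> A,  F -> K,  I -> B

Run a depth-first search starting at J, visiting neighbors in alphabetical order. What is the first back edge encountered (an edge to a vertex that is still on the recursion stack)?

D->J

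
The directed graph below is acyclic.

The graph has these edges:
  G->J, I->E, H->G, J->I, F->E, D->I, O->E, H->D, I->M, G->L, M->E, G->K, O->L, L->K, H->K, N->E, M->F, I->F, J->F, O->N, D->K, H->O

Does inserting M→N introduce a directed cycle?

No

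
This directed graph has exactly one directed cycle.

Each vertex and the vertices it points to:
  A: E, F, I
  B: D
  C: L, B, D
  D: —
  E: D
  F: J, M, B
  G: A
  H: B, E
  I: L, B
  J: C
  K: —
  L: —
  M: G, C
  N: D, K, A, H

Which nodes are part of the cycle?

A, F, G, M

DFS with gray/black marking from A:
A gray
  E gray
    D gray
    D black
  E black
  F gray
    J gray
      C gray
        L gray
        L black
        B gray
          B→D: D black — skip
        B black
        C→D: D black — skip
      C black
    J black
    M gray
      G gray
        G→A: A is gray → back edge
Back edge closes the cycle A → F → M → G → A; its vertices are {A, F, G, M}.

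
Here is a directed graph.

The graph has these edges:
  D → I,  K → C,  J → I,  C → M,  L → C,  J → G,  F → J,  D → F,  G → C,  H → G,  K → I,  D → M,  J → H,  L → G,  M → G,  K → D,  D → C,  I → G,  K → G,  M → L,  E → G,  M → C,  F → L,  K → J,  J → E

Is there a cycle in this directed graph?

DFS with white/gray/black marking, starting from L:
L gray
  C gray
    M gray
      G gray
        G→C: C is gray → back edge
Back edge found, so a cycle exists: C → M → G → C.

Yes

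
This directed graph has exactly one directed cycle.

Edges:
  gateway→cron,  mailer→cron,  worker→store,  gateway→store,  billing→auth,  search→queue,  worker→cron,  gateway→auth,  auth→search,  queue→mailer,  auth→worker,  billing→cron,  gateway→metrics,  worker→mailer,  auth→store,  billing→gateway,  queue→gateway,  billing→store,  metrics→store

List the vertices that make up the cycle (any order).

DFS with gray/black marking from auth:
auth gray
  store gray
  store black
  worker gray
    worker→store: store black — skip
    cron gray
    cron black
    mailer gray
      mailer→cron: cron black — skip
    mailer black
  worker black
  search gray
    queue gray
      queue→mailer: mailer black — skip
      gateway gray
        metrics gray
          metrics→store: store black — skip
        metrics black
        gateway→cron: cron black — skip
        gateway→store: store black — skip
        gateway→auth: auth is gray → back edge
Back edge closes the cycle auth → search → queue → gateway → auth; its vertices are {auth, queue, search, gateway}.

auth, queue, search, gateway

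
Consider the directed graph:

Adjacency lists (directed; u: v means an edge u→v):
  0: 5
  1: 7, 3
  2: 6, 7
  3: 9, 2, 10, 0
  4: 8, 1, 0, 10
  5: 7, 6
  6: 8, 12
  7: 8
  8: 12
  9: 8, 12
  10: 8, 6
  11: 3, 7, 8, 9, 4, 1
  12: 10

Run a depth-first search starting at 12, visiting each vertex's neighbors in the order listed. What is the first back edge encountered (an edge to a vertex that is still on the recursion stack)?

8→12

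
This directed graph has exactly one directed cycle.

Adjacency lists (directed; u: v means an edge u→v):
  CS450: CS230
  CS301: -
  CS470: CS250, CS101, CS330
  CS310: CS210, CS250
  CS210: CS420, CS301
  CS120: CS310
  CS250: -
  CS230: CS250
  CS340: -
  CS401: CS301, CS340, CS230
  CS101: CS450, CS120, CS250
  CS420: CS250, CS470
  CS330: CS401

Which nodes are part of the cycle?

DFS with gray/black marking from CS420:
CS420 gray
  CS250 gray
  CS250 black
  CS470 gray
    CS470→CS250: CS250 black — skip
    CS101 gray
      CS450 gray
        CS230 gray
          CS230→CS250: CS250 black — skip
        CS230 black
      CS450 black
      CS120 gray
        CS310 gray
          CS210 gray
            CS210→CS420: CS420 is gray → back edge
Back edge closes the cycle CS420 → CS470 → CS101 → CS120 → CS310 → CS210 → CS420; its vertices are {CS101, CS120, CS210, CS310, CS420, CS470}.

CS101, CS120, CS210, CS310, CS420, CS470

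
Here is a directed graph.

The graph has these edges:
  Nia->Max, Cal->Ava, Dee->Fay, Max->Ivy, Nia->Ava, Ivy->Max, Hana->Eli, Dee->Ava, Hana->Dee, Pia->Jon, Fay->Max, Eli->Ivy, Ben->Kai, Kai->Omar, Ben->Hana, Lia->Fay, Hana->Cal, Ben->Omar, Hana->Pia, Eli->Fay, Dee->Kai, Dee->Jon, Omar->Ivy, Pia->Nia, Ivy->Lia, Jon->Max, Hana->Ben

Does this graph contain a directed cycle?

Yes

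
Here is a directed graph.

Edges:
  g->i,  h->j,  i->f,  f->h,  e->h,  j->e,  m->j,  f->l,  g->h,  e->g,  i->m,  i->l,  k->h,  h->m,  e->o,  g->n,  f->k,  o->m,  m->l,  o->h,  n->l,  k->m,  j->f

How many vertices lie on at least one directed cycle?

9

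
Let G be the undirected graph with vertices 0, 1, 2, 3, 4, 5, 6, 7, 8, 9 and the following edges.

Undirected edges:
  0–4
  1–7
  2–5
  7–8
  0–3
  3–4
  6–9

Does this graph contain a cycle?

Yes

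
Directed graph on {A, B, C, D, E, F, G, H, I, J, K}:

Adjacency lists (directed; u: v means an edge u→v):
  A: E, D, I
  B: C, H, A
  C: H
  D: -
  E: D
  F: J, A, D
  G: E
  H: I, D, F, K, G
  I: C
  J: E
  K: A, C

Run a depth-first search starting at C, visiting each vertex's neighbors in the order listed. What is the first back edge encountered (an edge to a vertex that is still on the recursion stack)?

I→C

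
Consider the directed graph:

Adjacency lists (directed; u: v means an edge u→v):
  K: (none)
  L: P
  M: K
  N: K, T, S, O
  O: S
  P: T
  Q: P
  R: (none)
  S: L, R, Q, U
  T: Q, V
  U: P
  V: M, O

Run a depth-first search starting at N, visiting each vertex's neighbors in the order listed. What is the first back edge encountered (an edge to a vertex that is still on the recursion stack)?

DFS from N (visiting each vertex's neighbors in the order listed); mark gray on enter, black on exit:
N gray
  K gray
  K black
  T gray
    Q gray
      P gray
        P→T: T is gray → back edge
First back edge: P → T.

P->T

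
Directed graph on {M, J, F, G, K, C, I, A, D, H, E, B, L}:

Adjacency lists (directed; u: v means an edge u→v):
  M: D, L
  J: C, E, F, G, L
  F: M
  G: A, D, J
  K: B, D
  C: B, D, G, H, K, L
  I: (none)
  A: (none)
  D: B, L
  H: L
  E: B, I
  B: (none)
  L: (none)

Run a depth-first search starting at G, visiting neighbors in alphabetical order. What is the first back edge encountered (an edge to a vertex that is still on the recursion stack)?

DFS from G (visiting neighbors in alphabetical order); mark gray on enter, black on exit:
G gray
  A gray
  A black
  D gray
    B gray
    B black
    L gray
    L black
  D black
  J gray
    C gray
      C→B: B black — skip
      C→D: D black — skip
      C→G: G is gray → back edge
First back edge: C → G.

C->G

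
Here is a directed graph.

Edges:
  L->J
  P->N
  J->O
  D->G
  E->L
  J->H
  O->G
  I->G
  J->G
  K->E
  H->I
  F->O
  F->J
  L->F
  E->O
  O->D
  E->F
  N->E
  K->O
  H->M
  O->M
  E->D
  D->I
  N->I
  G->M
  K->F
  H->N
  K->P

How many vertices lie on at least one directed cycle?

A vertex is on a directed cycle iff it belongs to a strongly connected component of size ≥ 2 (or has a self-loop).
The vertices on cycles are {E, F, H, J, L, N} — 6 in total.

6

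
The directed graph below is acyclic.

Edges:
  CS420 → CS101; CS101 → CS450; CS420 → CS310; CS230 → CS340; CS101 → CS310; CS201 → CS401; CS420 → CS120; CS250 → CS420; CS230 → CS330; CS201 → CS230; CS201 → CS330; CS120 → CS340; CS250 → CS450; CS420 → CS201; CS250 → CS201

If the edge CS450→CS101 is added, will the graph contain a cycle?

Adding CS450→CS101 creates a cycle iff CS101 can already reach CS450.
Path from CS101: CS101 → CS450.
So CS101 → … → CS450 → CS101 is a cycle.

Yes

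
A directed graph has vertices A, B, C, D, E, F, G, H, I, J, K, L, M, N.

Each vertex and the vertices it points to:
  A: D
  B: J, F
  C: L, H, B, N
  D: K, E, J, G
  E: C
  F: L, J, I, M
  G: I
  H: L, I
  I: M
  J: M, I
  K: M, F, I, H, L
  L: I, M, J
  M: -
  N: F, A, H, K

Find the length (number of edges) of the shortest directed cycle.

5

For each vertex v, BFS finds the shortest path from v back to v.
The shortest such closed walk is N → A → D → E → C → N, length 5.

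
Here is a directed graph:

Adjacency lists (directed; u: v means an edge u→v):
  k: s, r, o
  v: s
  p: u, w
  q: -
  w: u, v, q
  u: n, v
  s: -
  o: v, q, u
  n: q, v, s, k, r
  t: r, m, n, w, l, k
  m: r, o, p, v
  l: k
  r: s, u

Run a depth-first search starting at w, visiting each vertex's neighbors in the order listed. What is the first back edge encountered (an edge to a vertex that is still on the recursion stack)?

DFS from w (visiting each vertex's neighbors in the order listed); mark gray on enter, black on exit:
w gray
  u gray
    n gray
      q gray
      q black
      v gray
        s gray
        s black
      v black
      n→s: s black — skip
      k gray
        k→s: s black — skip
        r gray
          r→s: s black — skip
          r→u: u is gray → back edge
First back edge: r → u.

r→u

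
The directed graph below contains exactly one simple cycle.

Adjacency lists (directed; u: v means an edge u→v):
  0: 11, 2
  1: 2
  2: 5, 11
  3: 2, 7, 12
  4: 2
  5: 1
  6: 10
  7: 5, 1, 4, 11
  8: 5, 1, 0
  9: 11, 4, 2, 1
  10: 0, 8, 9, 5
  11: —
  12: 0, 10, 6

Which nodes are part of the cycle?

1, 2, 5

DFS with gray/black marking from 2:
2 gray
  5 gray
    1 gray
      1→2: 2 is gray → back edge
Back edge closes the cycle 2 → 5 → 1 → 2; its vertices are {1, 2, 5}.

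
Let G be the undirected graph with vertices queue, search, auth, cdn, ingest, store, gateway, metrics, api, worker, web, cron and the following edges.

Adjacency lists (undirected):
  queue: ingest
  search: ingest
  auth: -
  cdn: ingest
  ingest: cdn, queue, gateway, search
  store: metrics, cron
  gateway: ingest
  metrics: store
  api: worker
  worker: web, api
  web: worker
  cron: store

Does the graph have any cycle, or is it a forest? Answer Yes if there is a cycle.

No

DFS, tracking each vertex's parent; an edge to a visited non-parent vertex closes a cycle.
Start from cron:
visit cron (parent –)
  visit store (parent cron)
    visit metrics (parent store)
      metrics–store: parent, skip
    store–cron: parent, skip
visit queue (parent –)
  visit ingest (parent queue)
    visit cdn (parent ingest)
      cdn–ingest: parent, skip
    ingest–queue: parent, skip
    visit gateway (parent ingest)
      gateway–ingest: parent, skip
    visit search (parent ingest)
      search–ingest: parent, skip
visit auth (parent –)
visit api (parent –)
  visit worker (parent api)
    visit web (parent worker)
      web–worker: parent, skip
    worker–api: parent, skip
No non-parent visited neighbor found — the graph is a forest.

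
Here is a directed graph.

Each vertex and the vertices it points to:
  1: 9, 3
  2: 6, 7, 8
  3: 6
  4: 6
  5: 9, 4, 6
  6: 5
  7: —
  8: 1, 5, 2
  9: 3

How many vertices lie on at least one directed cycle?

A vertex is on a directed cycle iff it belongs to a strongly connected component of size ≥ 2 (or has a self-loop).
The vertices on cycles are {2, 3, 4, 5, 6, 8, 9} — 7 in total.

7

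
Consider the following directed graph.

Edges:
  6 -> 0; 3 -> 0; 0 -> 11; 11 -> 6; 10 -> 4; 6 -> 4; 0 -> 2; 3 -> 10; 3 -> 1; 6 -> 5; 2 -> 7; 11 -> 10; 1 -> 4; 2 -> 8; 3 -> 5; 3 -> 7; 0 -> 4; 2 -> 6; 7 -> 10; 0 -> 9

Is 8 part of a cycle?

8 lies on a cycle iff there is a path from 8 back to itself.
Exploring from 8, it never reaches itself; equivalently, its strongly connected component is a singleton.

No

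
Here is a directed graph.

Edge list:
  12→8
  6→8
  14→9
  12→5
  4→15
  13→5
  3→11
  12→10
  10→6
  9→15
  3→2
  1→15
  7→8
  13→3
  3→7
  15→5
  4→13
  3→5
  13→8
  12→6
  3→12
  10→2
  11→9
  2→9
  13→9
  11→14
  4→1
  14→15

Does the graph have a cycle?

DFS with white/gray/black marking, starting from 13:
13 gray
  3 gray
    12 gray
      5 gray
      5 black
      6 gray
        8 gray
        8 black
      6 black
      12→8: 8 black — skip
      10 gray
        2 gray
          9 gray
            15 gray
              15→5: 5 black — skip
            15 black
          9 black
        2 black
        10→6: 6 black — skip
      10 black
    12 black
    11 gray
      11→9: 9 black — skip
      14 gray
        14→15: 15 black — skip
        14→9: 9 black — skip
      14 black
    11 black
    3→2: 2 black — skip
    3→5: 5 black — skip
    7 gray
      7→8: 8 black — skip
    7 black
  3 black
  13→5: 5 black — skip
  13→9: 9 black — skip
  13→8: 8 black — skip
13 black
1 gray
  1→15: 15 black — skip
1 black
4 gray
  4→13: 13 black — skip
  4→15: 15 black — skip
  4→1: 1 black — skip
4 black
Every edge goes to a white or black vertex — no back edge, so the graph is acyclic.

No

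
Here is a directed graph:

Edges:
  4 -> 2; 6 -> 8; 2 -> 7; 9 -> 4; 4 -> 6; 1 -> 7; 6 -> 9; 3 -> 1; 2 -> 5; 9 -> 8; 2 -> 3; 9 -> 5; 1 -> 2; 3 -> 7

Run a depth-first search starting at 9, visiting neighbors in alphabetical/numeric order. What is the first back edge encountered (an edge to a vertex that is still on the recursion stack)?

1→2

DFS from 9 (visiting neighbors in alphabetical/numeric order); mark gray on enter, black on exit:
9 gray
  4 gray
    2 gray
      3 gray
        1 gray
          1→2: 2 is gray → back edge
First back edge: 1 → 2.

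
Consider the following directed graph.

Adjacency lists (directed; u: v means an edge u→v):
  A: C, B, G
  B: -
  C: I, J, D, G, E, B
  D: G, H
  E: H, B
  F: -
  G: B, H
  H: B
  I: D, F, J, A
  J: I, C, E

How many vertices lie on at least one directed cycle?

A vertex is on a directed cycle iff it belongs to a strongly connected component of size ≥ 2 (or has a self-loop).
The vertices on cycles are {A, C, I, J} — 4 in total.

4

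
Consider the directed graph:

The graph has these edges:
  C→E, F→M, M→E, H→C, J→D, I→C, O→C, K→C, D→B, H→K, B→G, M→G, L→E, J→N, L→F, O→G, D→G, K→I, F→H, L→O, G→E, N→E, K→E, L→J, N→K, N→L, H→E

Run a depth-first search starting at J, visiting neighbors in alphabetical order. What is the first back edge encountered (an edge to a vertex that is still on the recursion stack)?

L->J

DFS from J (visiting neighbors in alphabetical order); mark gray on enter, black on exit:
J gray
  D gray
    B gray
      G gray
        E gray
        E black
      G black
    B black
    D→G: G black — skip
  D black
  N gray
    N→E: E black — skip
    K gray
      C gray
        C→E: E black — skip
      C black
      K→E: E black — skip
      I gray
        I→C: C black — skip
      I black
    K black
    L gray
      L→E: E black — skip
      F gray
        H gray
          H→C: C black — skip
          H→E: E black — skip
          H→K: K black — skip
        H black
        M gray
          M→E: E black — skip
          M→G: G black — skip
        M black
      F black
      L→J: J is gray → back edge
First back edge: L → J.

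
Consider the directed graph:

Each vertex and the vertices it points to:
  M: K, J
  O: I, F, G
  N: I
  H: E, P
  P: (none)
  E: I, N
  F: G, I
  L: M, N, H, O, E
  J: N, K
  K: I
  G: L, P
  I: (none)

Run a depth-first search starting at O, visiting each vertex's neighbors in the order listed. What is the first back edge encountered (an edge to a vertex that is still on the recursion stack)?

L→O

DFS from O (visiting each vertex's neighbors in the order listed); mark gray on enter, black on exit:
O gray
  I gray
  I black
  F gray
    G gray
      L gray
        M gray
          K gray
            K→I: I black — skip
          K black
          J gray
            N gray
              N→I: I black — skip
            N black
            J→K: K black — skip
          J black
        M black
        L→N: N black — skip
        H gray
          E gray
            E→I: I black — skip
            E→N: N black — skip
          E black
          P gray
          P black
        H black
        L→O: O is gray → back edge
First back edge: L → O.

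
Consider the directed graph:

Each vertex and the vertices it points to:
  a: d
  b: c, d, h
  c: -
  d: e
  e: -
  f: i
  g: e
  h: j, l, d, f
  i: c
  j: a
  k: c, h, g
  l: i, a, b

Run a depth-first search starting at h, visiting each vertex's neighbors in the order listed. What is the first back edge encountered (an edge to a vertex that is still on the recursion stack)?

b->h

DFS from h (visiting each vertex's neighbors in the order listed); mark gray on enter, black on exit:
h gray
  j gray
    a gray
      d gray
        e gray
        e black
      d black
    a black
  j black
  l gray
    i gray
      c gray
      c black
    i black
    l→a: a black — skip
    b gray
      b→c: c black — skip
      b→d: d black — skip
      b→h: h is gray → back edge
First back edge: b → h.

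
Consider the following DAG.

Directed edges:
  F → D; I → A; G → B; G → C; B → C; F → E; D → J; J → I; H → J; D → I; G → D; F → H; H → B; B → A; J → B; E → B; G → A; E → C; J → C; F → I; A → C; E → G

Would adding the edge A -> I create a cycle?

Adding A→I creates a cycle iff I can already reach A.
Path from I: I → A.
So I → … → A → I is a cycle.

Yes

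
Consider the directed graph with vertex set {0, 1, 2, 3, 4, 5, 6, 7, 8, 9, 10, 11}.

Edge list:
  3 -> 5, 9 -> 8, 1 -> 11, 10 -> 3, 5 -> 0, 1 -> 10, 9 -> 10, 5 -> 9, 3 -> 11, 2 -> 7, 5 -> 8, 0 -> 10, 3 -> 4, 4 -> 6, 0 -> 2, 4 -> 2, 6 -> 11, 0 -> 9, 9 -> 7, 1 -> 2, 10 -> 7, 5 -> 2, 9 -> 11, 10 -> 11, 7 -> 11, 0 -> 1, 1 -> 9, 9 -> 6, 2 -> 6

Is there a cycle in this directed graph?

DFS with white/gray/black marking, starting from 2:
2 gray
  7 gray
    11 gray
    11 black
  7 black
  6 gray
    6→11: 11 black — skip
  6 black
2 black
0 gray
  10 gray
    10→7: 7 black — skip
    3 gray
      3→11: 11 black — skip
      5 gray
        5→0: 0 is gray → back edge
Back edge found, so a cycle exists: 0 → 10 → 3 → 5 → 0.

Yes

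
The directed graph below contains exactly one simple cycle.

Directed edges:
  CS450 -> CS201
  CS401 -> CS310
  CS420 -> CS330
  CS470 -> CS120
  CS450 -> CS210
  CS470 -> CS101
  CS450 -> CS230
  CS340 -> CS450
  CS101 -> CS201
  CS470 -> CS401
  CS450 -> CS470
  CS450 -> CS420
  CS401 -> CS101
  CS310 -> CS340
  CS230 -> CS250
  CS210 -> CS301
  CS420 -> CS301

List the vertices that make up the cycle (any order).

DFS with gray/black marking from CS450:
CS450 gray
  CS210 gray
    CS301 gray
    CS301 black
  CS210 black
  CS470 gray
    CS401 gray
      CS310 gray
        CS340 gray
          CS340→CS450: CS450 is gray → back edge
Back edge closes the cycle CS450 → CS470 → CS401 → CS310 → CS340 → CS450; its vertices are {CS310, CS340, CS401, CS450, CS470}.

CS310, CS340, CS401, CS450, CS470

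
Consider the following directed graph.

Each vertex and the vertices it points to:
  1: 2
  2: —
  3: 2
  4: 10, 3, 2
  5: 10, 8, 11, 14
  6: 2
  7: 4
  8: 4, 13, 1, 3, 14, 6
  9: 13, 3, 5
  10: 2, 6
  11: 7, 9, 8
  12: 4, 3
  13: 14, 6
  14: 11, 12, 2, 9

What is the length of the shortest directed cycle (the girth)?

For each vertex v, BFS finds the shortest path from v back to v.
The shortest such closed walk is 5 → 14 → 9 → 5, length 3.

3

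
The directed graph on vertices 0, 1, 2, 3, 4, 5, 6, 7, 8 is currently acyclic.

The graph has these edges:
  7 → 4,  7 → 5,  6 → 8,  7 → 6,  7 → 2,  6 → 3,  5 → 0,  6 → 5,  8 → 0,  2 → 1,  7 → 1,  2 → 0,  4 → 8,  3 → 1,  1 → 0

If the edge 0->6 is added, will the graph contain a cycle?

Adding 0→6 creates a cycle iff 6 can already reach 0.
Path from 6: 6 → 8 → 0.
So 6 → … → 0 → 6 is a cycle.

Yes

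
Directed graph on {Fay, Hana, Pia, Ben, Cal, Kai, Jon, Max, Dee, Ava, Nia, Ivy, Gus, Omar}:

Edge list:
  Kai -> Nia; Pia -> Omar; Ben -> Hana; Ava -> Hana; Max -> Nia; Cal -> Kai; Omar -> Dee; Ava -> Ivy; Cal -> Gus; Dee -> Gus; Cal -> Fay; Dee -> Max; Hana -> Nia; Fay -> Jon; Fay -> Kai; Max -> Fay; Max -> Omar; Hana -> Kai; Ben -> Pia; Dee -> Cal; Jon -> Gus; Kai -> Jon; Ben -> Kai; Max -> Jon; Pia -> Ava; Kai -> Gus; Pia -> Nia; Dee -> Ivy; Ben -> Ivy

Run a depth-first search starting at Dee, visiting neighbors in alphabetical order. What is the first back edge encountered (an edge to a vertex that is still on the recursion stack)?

Omar->Dee

DFS from Dee (visiting neighbors in alphabetical order); mark gray on enter, black on exit:
Dee gray
  Cal gray
    Fay gray
      Jon gray
        Gus gray
        Gus black
      Jon black
      Kai gray
        Kai→Gus: Gus black — skip
        Kai→Jon: Jon black — skip
        Nia gray
        Nia black
      Kai black
    Fay black
    Cal→Gus: Gus black — skip
    Cal→Kai: Kai black — skip
  Cal black
  Dee→Gus: Gus black — skip
  Ivy gray
  Ivy black
  Max gray
    Max→Fay: Fay black — skip
    Max→Jon: Jon black — skip
    Max→Nia: Nia black — skip
    Omar gray
      Omar→Dee: Dee is gray → back edge
First back edge: Omar → Dee.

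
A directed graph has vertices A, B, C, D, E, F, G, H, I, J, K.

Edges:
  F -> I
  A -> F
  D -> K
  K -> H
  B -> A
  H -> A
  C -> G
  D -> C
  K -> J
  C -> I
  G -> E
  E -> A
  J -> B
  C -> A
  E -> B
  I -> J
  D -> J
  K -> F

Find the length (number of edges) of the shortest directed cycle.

For each vertex v, BFS finds the shortest path from v back to v.
The shortest such closed walk is F → I → J → B → A → F, length 5.

5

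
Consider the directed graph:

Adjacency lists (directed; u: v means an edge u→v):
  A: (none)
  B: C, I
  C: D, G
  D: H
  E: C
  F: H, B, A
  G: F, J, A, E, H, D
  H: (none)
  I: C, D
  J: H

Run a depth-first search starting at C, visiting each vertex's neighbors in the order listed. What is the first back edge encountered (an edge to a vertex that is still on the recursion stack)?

DFS from C (visiting each vertex's neighbors in the order listed); mark gray on enter, black on exit:
C gray
  D gray
    H gray
    H black
  D black
  G gray
    F gray
      F→H: H black — skip
      B gray
        B→C: C is gray → back edge
First back edge: B → C.

B->C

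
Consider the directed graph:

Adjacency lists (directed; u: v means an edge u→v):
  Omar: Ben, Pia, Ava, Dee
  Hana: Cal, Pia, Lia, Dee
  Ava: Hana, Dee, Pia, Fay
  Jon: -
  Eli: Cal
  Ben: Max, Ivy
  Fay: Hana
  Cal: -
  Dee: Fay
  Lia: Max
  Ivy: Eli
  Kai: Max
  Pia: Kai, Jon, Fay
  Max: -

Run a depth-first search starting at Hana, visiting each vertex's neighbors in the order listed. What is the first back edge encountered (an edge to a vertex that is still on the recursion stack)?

DFS from Hana (visiting each vertex's neighbors in the order listed); mark gray on enter, black on exit:
Hana gray
  Cal gray
  Cal black
  Pia gray
    Kai gray
      Max gray
      Max black
    Kai black
    Jon gray
    Jon black
    Fay gray
      Fay→Hana: Hana is gray → back edge
First back edge: Fay → Hana.

Fay->Hana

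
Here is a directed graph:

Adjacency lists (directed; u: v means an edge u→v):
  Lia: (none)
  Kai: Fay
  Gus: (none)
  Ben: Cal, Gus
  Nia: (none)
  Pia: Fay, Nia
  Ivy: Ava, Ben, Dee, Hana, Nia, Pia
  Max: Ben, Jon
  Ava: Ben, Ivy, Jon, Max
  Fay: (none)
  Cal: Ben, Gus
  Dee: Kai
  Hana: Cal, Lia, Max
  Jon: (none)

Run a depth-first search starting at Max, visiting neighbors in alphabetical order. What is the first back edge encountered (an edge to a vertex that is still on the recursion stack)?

Cal→Ben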